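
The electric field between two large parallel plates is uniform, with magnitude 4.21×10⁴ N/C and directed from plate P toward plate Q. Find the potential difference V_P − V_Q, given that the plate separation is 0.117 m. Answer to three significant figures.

4930 V

In a uniform field, potential decreases in the direction of E: ΔV = −E·d for a displacement d parallel to E.
Going from Q to P is a displacement of 0.117 m opposite to the field, so V_P − V_Q = +Ed = 4930 V.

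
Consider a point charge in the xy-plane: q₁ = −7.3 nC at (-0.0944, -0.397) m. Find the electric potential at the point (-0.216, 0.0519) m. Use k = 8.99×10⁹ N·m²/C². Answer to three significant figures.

The total potential is the scalar sum of each charge's contribution, V = Σ kqᵢ/rᵢ.
Distances from the field point to each charge: r₁ = 0.465 m.
V = k[(-7.30×10⁻⁹)/(0.465)] = -141 V.

-141 V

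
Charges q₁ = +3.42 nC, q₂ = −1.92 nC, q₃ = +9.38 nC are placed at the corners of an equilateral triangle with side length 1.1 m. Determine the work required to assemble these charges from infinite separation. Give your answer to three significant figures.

The work to assemble the configuration equals its total potential energy, U = Σ kqᵢqⱼ/rᵢⱼ over all pairs.
All three pair separations equal the side length, 1.10 m.
U = (-5.37×10⁻⁸) + (2.62×10⁻⁷) + (-1.47×10⁻⁷) = 6.13×10⁻⁸ J.

6.13×10⁻⁸ J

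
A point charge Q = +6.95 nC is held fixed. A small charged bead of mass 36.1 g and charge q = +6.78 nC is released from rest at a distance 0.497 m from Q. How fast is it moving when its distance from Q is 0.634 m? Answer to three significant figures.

Only the electrostatic force acts, so mechanical energy is conserved: ½mv² = U₁ − U₂ = kQq(1/r₁ − 1/r₂).
U₁ − U₂ = (8.99×10⁹ N·m²/C²)(6.95×10⁻⁹ C)(6.78×10⁻⁹ C)(1/0.497 − 1/0.634) = 1.84×10⁻⁷ J.
v = √(2·1.84×10⁻⁷/0.0361) = 3.19×10⁻³ m/s.

3.19×10⁻³ m/s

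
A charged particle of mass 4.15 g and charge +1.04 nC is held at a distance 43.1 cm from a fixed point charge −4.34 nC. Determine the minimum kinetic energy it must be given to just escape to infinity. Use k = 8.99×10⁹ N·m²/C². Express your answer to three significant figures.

To just escape, total mechanical energy must reach zero at infinity: ½mv²_min + U = 0, so ½mv²_min = −U = |kQq|/r.
|U| = |kQq|/r = (8.99×10⁹ N·m²/C²)(4.34×10⁻⁹)(1.04×10⁻⁹)/(0.431) = 9.41×10⁻⁸ J.

9.41×10⁻⁸ J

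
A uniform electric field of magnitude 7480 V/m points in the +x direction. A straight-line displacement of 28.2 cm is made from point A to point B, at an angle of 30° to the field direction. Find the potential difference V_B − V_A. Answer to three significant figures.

Only the component of displacement along E changes the potential: ΔV = −E·d·cosθ.
ΔV = −(7480 V/m)(0.282 m)cos30° = -1830 V.

-1830 V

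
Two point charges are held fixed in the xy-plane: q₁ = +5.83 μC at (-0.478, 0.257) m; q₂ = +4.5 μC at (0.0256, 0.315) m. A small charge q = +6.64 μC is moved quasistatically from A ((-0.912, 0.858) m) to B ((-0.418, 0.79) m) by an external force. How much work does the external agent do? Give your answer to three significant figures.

0.345 J

For quasistatic motion the external work equals the change in potential energy: W_ext = qΔV = q(V_B − V_A).
At A: distances to the source charges are 0.741 m, 1.08 m; V_A = Σ kqᵢ/rᵢ = 1.08×10⁵ V.
At B: distances to the source charges are 0.536 m, 0.650 m; V_B = Σ kqᵢ/rᵢ = 1.60×10⁵ V.
ΔV = V_B − V_A = 5.19×10⁴ V.
W_ext = qΔV = (6.64×10⁻⁶ C)(5.19×10⁴ V) = 0.345 J.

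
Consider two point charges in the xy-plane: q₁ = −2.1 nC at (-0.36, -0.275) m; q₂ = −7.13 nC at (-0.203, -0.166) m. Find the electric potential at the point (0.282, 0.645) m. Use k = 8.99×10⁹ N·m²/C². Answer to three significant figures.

Electric potential is a scalar, so the contributions from each charge add algebraically: V = Σ kqᵢ/rᵢ.
Distances from the field point to each charge: r₁ = 1.12 m, r₂ = 0.945 m.
V = k[(-2.10×10⁻⁹)/(1.12) + (-7.13×10⁻⁹)/(0.945)] = -84.7 V.

-84.7 V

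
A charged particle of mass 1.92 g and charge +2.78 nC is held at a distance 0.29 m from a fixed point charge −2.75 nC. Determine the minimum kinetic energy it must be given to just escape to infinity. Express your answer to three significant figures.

To just escape, total mechanical energy must reach zero at infinity: ½mv²_min + U = 0, so ½mv²_min = −U = |kQq|/r.
|U| = |kQq|/r = (8.99×10⁹ N·m²/C²)(2.75×10⁻⁹)(2.78×10⁻⁹)/(0.290) = 2.37×10⁻⁷ J.

2.37×10⁻⁷ J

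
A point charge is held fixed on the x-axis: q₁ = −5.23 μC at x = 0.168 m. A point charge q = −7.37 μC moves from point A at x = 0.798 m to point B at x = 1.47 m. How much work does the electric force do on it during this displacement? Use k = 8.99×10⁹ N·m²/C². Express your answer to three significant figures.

0.284 J

The work done by the electric force is W_field = −ΔU = −q(V_B − V_A) = q(V_A − V_B).
At A: distance to the source charge is 0.630 m; V_A = kq₁/r = -7.46×10⁴ V.
At B: distance to the source charge is 1.30 m; V_B = kq₁/r = -3.61×10⁴ V.
ΔV = V_B − V_A = 3.85×10⁴ V.
W_field = −qΔV = −(-7.37×10⁻⁶ C)(3.85×10⁴ V) = 0.284 J.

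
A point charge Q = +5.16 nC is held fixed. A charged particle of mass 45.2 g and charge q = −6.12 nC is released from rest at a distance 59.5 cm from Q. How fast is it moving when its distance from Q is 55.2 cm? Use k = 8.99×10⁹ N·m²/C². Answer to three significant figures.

1.28×10⁻³ m/s

Only the electrostatic force acts, so mechanical energy is conserved: ½mv² = U₁ − U₂ = kQq(1/r₁ − 1/r₂).
U₁ − U₂ = (8.99×10⁹ N·m²/C²)(5.16×10⁻⁹ C)(-6.12×10⁻⁹ C)(1/0.595 − 1/0.552) = 3.72×10⁻⁸ J.
v = √(2·3.72×10⁻⁸/0.0452) = 1.28×10⁻³ m/s.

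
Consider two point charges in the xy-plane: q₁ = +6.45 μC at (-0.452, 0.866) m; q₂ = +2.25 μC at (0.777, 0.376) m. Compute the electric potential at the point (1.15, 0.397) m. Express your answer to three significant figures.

8.89×10⁴ V

The total potential is the scalar sum of each charge's contribution, V = Σ kqᵢ/rᵢ.
Distances from the field point to each charge: r₁ = 1.67 m, r₂ = 0.374 m.
V = k[(6.45×10⁻⁶)/(1.67) + (2.25×10⁻⁶)/(0.374)] = 8.89×10⁴ V.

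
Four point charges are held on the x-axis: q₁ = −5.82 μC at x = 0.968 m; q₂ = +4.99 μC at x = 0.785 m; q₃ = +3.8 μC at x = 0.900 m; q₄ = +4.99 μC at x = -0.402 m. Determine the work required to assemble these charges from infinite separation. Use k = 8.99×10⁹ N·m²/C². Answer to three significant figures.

The work to assemble the configuration equals its total potential energy, U = Σ kqᵢqⱼ/rᵢⱼ over all pairs.
Pair separations: r₁₂ = 0.183 m, r₁₃ = 0.0680 m, r₁₄ = 1.37 m, r₂₃ = 0.115 m, r₂₄ = 1.19 m, r₃₄ = 1.30 m.
Summing all 6 pair terms gives U = -2.74 J.

-2.74 J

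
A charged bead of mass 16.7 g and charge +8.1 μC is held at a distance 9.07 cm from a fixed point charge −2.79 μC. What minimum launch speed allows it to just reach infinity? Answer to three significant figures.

16.4 m/s

To just escape, total mechanical energy must reach zero at infinity: ½mv²_min + U = 0, so ½mv²_min = −U = |kQq|/r.
|U| = |kQq|/r = (8.99×10⁹ N·m²/C²)(2.79×10⁻⁶)(8.10×10⁻⁶)/(0.0907) = 2.24 J.
v_min = √(2|U|/m) = √(2·2.24/0.0167) = 16.4 m/s.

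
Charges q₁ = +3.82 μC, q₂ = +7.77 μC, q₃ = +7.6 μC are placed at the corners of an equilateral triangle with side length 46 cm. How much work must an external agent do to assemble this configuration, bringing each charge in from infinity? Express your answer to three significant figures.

2.30 J

The work to assemble the configuration equals its total potential energy, U = Σ kqᵢqⱼ/rᵢⱼ over all pairs.
All three pair separations equal the side length, 0.460 m.
U = (0.580) + (0.567) + (1.15) = 2.30 J.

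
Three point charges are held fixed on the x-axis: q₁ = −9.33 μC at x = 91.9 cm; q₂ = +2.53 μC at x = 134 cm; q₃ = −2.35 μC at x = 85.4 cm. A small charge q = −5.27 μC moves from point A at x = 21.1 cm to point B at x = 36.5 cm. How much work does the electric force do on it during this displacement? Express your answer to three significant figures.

The work done by the electric force is W_field = −ΔU = −q(V_B − V_A) = q(V_A − V_B).
At A: distances to the source charges are 0.708 m, 1.13 m, 0.643 m; V_A = Σ kqᵢ/rᵢ = -1.31×10⁵ V.
At B: distances to the source charges are 0.554 m, 0.975 m, 0.489 m; V_B = Σ kqᵢ/rᵢ = -1.71×10⁵ V.
ΔV = V_B − V_A = -4.01×10⁴ V.
W_field = −qΔV = −(-5.27×10⁻⁶ C)(-4.01×10⁴ V) = -0.211 J.

-0.211 J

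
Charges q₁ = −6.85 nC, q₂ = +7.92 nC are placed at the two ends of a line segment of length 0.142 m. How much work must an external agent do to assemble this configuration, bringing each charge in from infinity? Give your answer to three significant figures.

-3.43×10⁻⁶ J

The work to assemble the configuration equals its total potential energy, U = Σ kqᵢqⱼ/rᵢⱼ over all pairs.
The separation is r = 0.142 m.
U = (-3.43×10⁻⁶) = -3.43×10⁻⁶ J.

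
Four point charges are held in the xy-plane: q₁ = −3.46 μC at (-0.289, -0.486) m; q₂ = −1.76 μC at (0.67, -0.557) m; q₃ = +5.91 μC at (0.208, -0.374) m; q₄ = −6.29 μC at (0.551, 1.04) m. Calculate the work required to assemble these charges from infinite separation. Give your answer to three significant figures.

-0.547 J

The assembly work is the sum of pairwise potential energies, U = Σ_{i<j} kqᵢqⱼ/rᵢⱼ.
Pair separations: r₁₂ = 0.962 m, r₁₃ = 0.509 m, r₁₄ = 1.74 m, r₂₃ = 0.497 m, r₂₄ = 1.60 m, r₃₄ = 1.46 m.
Summing all 6 pair terms gives U = -0.547 J.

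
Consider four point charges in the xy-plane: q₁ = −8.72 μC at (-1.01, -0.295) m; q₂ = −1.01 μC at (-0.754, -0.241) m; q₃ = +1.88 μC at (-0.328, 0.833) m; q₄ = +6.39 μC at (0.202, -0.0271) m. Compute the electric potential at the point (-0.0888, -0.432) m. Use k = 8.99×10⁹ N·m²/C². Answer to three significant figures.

3.11×10⁴ V

Electric potential is a scalar, so the contributions from each charge add algebraically: V = Σ kqᵢ/rᵢ.
Distances from the field point to each charge: r₁ = 0.931 m, r₂ = 0.692 m, r₃ = 1.29 m, r₄ = 0.499 m.
V = k[(-8.72×10⁻⁶)/(0.931) + (-1.01×10⁻⁶)/(0.692) + (1.88×10⁻⁶)/(1.29) + (6.39×10⁻⁶)/(0.499)] = 3.11×10⁴ V.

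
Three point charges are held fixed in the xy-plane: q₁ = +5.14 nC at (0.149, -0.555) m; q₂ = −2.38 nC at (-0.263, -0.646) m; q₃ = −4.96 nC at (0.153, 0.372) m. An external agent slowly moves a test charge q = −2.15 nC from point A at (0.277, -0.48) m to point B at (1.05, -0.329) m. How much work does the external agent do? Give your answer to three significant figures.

For quasistatic motion the external work equals the change in potential energy: W_ext = qΔV = q(V_B − V_A).
At A: distances to the source charges are 0.148 m, 0.565 m, 0.861 m; V_A = Σ kqᵢ/rᵢ = 222 V.
At B: distances to the source charges are 0.929 m, 1.35 m, 1.14 m; V_B = Σ kqᵢ/rᵢ = -5.26 V.
ΔV = V_B − V_A = -227 V.
W_ext = qΔV = (-2.15×10⁻⁹ C)(-227 V) = 4.88×10⁻⁷ J.

4.88×10⁻⁷ J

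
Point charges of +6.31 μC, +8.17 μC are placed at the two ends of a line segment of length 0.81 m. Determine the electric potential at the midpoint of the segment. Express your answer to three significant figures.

The total potential is the scalar sum of each charge's contribution, V = Σ kqᵢ/rᵢ.
Each charge is 0.405 m from the midpoint.
V = k[(6.31×10⁻⁶)/(0.405) + (8.17×10⁻⁶)/(0.405)] = 3.21×10⁵ V.

3.21×10⁵ V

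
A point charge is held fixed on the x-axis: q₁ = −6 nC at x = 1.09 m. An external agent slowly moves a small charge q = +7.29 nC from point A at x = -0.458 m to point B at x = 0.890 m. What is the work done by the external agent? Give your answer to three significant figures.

-1.71×10⁻⁶ J

For quasistatic motion the external work equals the change in potential energy: W_ext = qΔV = q(V_B − V_A).
At A: distance to the source charge is 1.55 m; V_A = kq₁/r = -34.8 V.
At B: distance to the source charge is 0.200 m; V_B = kq₁/r = -270 V.
ΔV = V_B − V_A = -235 V.
W_ext = qΔV = (7.29×10⁻⁹ C)(-235 V) = -1.71×10⁻⁶ J.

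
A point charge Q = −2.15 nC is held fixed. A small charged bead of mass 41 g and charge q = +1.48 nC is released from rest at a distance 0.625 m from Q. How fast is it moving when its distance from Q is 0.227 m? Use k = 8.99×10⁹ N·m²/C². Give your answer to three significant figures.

1.98×10⁻³ m/s

Only the electrostatic force acts, so mechanical energy is conserved: ½mv² = U₁ − U₂ = kQq(1/r₁ − 1/r₂).
U₁ − U₂ = (8.99×10⁹ N·m²/C²)(-2.15×10⁻⁹ C)(1.48×10⁻⁹ C)(1/0.625 − 1/0.227) = 8.02×10⁻⁸ J.
v = √(2·8.02×10⁻⁸/0.0410) = 1.98×10⁻³ m/s.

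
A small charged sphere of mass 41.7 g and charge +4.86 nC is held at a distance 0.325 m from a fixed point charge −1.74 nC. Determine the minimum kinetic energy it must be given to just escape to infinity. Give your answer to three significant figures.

To just escape, total mechanical energy must reach zero at infinity: ½mv²_min + U = 0, so ½mv²_min = −U = |kQq|/r.
|U| = |kQq|/r = (8.99×10⁹ N·m²/C²)(1.74×10⁻⁹)(4.86×10⁻⁹)/(0.325) = 2.34×10⁻⁷ J.

2.34×10⁻⁷ J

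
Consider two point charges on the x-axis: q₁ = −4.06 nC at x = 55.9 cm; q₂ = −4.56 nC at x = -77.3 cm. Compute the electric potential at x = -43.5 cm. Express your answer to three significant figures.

Electric potential is a scalar, so the contributions from each charge add algebraically: V = Σ kqᵢ/rᵢ.
Distances from the field point to each charge: r₁ = 0.994 m, r₂ = 0.338 m.
V = k[(-4.06×10⁻⁹)/(0.994) + (-4.56×10⁻⁹)/(0.338)] = -158 V.

-158 V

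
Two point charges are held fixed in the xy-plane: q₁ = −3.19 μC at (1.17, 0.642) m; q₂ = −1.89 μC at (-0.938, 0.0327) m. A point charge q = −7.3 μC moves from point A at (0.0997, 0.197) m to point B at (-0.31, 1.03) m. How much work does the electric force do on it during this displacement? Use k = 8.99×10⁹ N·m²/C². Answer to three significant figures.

0.0566 J

The work done by the electric force is W_field = −ΔU = −q(V_B − V_A) = q(V_A − V_B).
At A: distances to the source charges are 1.16 m, 1.05 m; V_A = Σ kqᵢ/rᵢ = -4.09×10⁴ V.
At B: distances to the source charges are 1.53 m, 1.18 m; V_B = Σ kqᵢ/rᵢ = -3.32×10⁴ V.
ΔV = V_B − V_A = 7750 V.
W_field = −qΔV = −(-7.30×10⁻⁶ C)(7750 V) = 0.0566 J.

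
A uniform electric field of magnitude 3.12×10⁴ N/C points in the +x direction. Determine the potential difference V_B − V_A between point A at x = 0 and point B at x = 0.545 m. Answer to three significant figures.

In a uniform field, potential decreases in the direction of E: V_B − V_A = −E·Δx.
V_B − V_A = −(3.12×10⁴ V/m)(0.545 m) = -1.70×10⁴ V.

-1.70×10⁴ V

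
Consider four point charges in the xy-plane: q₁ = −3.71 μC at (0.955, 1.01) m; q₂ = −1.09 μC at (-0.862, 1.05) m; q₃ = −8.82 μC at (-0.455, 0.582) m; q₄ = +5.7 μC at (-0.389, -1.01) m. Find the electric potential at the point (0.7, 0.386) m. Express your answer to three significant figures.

-9.40×10⁴ V

The total potential is the scalar sum of each charge's contribution, V = Σ kqᵢ/rᵢ.
Distances from the field point to each charge: r₁ = 0.674 m, r₂ = 1.70 m, r₃ = 1.17 m, r₄ = 1.77 m.
V = k[(-3.71×10⁻⁶)/(0.674) + (-1.09×10⁻⁶)/(1.70) + (-8.82×10⁻⁶)/(1.17) + (5.70×10⁻⁶)/(1.77)] = -9.40×10⁴ V.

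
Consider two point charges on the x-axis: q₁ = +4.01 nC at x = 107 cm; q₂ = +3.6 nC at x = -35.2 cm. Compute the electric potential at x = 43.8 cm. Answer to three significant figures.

The total potential is the scalar sum of each charge's contribution, V = Σ kqᵢ/rᵢ.
Distances from the field point to each charge: r₁ = 0.632 m, r₂ = 0.790 m.
V = k[(4.01×10⁻⁹)/(0.632) + (3.60×10⁻⁹)/(0.790)] = 98.0 V.

98.0 V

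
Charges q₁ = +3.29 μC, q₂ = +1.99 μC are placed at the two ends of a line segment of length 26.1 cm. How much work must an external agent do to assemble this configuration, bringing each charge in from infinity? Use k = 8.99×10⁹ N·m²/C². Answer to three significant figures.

0.226 J

The work to assemble the configuration equals its total potential energy, U = Σ kqᵢqⱼ/rᵢⱼ over all pairs.
The separation is r = 0.261 m.
U = (0.226) = 0.226 J.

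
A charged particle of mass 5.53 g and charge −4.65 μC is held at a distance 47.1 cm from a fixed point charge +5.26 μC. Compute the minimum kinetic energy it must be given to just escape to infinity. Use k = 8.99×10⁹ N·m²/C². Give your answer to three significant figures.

To just escape, total mechanical energy must reach zero at infinity: ½mv²_min + U = 0, so ½mv²_min = −U = |kQq|/r.
|U| = |kQq|/r = (8.99×10⁹ N·m²/C²)(5.26×10⁻⁶)(4.65×10⁻⁶)/(0.471) = 0.467 J.

0.467 J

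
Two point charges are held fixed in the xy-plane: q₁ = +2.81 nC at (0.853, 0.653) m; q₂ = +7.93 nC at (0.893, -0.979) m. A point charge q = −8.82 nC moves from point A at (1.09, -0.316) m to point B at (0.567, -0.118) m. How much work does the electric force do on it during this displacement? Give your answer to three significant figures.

The work done by the electric force is W_field = −ΔU = −q(V_B − V_A) = q(V_A − V_B).
At A: distances to the source charges are 0.998 m, 0.692 m; V_A = Σ kqᵢ/rᵢ = 128 V.
At B: distances to the source charges are 0.822 m, 0.921 m; V_B = Σ kqᵢ/rᵢ = 108 V.
ΔV = V_B − V_A = -20.2 V.
W_field = −qΔV = −(-8.82×10⁻⁹ C)(-20.2 V) = -1.79×10⁻⁷ J.

-1.79×10⁻⁷ J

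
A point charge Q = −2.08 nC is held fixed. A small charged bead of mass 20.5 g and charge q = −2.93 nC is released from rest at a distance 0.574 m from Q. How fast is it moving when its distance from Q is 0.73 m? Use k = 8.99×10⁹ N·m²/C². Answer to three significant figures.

Only the electrostatic force acts, so mechanical energy is conserved: ½mv² = U₁ − U₂ = kQq(1/r₁ − 1/r₂).
U₁ − U₂ = (8.99×10⁹ N·m²/C²)(-2.08×10⁻⁹ C)(-2.93×10⁻⁹ C)(1/0.574 − 1/0.730) = 2.04×10⁻⁸ J.
v = √(2·2.04×10⁻⁸/0.0205) = 1.41×10⁻³ m/s.

1.41×10⁻³ m/s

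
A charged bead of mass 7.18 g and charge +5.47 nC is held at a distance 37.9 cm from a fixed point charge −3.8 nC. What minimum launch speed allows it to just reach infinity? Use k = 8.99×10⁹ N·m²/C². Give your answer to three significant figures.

0.0117 m/s

To just escape, total mechanical energy must reach zero at infinity: ½mv²_min + U = 0, so ½mv²_min = −U = |kQq|/r.
|U| = |kQq|/r = (8.99×10⁹ N·m²/C²)(3.80×10⁻⁹)(5.47×10⁻⁹)/(0.379) = 4.93×10⁻⁷ J.
v_min = √(2|U|/m) = √(2·4.93×10⁻⁷/7.18×10⁻³) = 0.0117 m/s.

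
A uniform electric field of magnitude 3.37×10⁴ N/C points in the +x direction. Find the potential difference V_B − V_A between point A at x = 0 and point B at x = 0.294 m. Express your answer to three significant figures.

-9910 V

In a uniform field, potential decreases in the direction of E: V_B − V_A = −E·Δx.
V_B − V_A = −(3.37×10⁴ V/m)(0.294 m) = -9910 V.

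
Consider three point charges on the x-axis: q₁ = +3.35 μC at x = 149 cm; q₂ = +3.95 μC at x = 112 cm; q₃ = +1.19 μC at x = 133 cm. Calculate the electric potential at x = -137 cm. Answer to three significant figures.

The total potential is the scalar sum of each charge's contribution, V = Σ kqᵢ/rᵢ.
Distances from the field point to each charge: r₁ = 2.86 m, r₂ = 2.49 m, r₃ = 2.70 m.
V = k[(3.35×10⁻⁶)/(2.86) + (3.95×10⁻⁶)/(2.49) + (1.19×10⁻⁶)/(2.70)] = 2.88×10⁴ V.

2.88×10⁴ V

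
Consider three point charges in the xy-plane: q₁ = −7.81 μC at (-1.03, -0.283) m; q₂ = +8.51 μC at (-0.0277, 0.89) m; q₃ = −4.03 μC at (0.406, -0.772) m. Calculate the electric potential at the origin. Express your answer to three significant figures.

-2.13×10⁴ V

The total potential is the scalar sum of each charge's contribution, V = Σ kqᵢ/rᵢ.
Distances from the field point to each charge: r₁ = 1.07 m, r₂ = 0.890 m, r₃ = 0.872 m.
V = k[(-7.81×10⁻⁶)/(1.07) + (8.51×10⁻⁶)/(0.890) + (-4.03×10⁻⁶)/(0.872)] = -2.13×10⁴ V.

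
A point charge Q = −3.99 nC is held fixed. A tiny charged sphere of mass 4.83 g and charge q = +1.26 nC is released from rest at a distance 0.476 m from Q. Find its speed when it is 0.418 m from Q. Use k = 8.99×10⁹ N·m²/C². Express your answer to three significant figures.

Only the electrostatic force acts, so mechanical energy is conserved: ½mv² = U₁ − U₂ = kQq(1/r₁ − 1/r₂).
U₁ − U₂ = (8.99×10⁹ N·m²/C²)(-3.99×10⁻⁹ C)(1.26×10⁻⁹ C)(1/0.476 − 1/0.418) = 1.32×10⁻⁸ J.
v = √(2·1.32×10⁻⁸/4.83×10⁻³) = 2.34×10⁻³ m/s.

2.34×10⁻³ m/s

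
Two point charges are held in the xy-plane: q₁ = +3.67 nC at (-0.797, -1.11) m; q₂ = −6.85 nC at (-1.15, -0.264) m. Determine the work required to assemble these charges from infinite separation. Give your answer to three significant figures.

-2.47×10⁻⁷ J

The assembly work is the sum of pairwise potential energies, U = Σ_{i<j} kqᵢqⱼ/rᵢⱼ.
Pair separations: r₁₂ = 0.917 m.
U = (-2.47×10⁻⁷) = -2.47×10⁻⁷ J.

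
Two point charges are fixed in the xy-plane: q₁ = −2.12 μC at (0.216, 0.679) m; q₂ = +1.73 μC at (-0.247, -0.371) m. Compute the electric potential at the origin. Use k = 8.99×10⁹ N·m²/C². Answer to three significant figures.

8150 V

The total potential is the scalar sum of each charge's contribution, V = Σ kqᵢ/rᵢ.
Distances from the field point to each charge: r₁ = 0.713 m, r₂ = 0.446 m.
V = k[(-2.12×10⁻⁶)/(0.713) + (1.73×10⁻⁶)/(0.446)] = 8150 V.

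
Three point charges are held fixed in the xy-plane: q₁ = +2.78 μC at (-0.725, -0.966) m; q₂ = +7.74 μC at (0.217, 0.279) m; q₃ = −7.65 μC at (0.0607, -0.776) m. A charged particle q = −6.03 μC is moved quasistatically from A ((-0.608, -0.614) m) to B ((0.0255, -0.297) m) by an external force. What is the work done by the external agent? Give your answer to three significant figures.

For quasistatic motion the external work equals the change in potential energy: W_ext = qΔV = q(V_B − V_A).
At A: distances to the source charges are 0.371 m, 1.22 m, 0.688 m; V_A = Σ kqᵢ/rᵢ = 2.47×10⁴ V.
At B: distances to the source charges are 1.01 m, 0.607 m, 0.480 m; V_B = Σ kqᵢ/rᵢ = -3700 V.
ΔV = V_B − V_A = -2.84×10⁴ V.
W_ext = qΔV = (-6.03×10⁻⁶ C)(-2.84×10⁴ V) = 0.171 J.

0.171 J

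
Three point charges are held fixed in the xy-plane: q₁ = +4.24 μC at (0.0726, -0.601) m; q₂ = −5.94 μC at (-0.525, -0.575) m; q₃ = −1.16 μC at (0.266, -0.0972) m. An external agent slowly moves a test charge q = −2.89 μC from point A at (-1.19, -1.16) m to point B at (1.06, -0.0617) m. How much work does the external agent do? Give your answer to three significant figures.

For quasistatic motion the external work equals the change in potential energy: W_ext = qΔV = q(V_B − V_A).
At A: distances to the source charges are 1.38 m, 0.886 m, 1.80 m; V_A = Σ kqᵢ/rᵢ = -3.85×10⁴ V.
At B: distances to the source charges are 1.13 m, 1.67 m, 0.795 m; V_B = Σ kqᵢ/rᵢ = -1.13×10⁴ V.
ΔV = V_B − V_A = 2.72×10⁴ V.
W_ext = qΔV = (-2.89×10⁻⁶ C)(2.72×10⁴ V) = -0.0785 J.

-0.0785 J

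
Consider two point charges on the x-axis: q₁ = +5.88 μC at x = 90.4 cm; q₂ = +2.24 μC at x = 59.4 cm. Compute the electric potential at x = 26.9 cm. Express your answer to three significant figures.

Electric potential is a scalar, so the contributions from each charge add algebraically: V = Σ kqᵢ/rᵢ.
Distances from the field point to each charge: r₁ = 0.635 m, r₂ = 0.325 m.
V = k[(5.88×10⁻⁶)/(0.635) + (2.24×10⁻⁶)/(0.325)] = 1.45×10⁵ V.

1.45×10⁵ V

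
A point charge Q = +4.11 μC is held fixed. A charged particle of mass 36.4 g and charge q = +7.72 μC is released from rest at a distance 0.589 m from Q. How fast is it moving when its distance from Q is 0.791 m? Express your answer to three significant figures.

Only the electrostatic force acts, so mechanical energy is conserved: ½mv² = U₁ − U₂ = kQq(1/r₁ − 1/r₂).
U₁ − U₂ = (8.99×10⁹ N·m²/C²)(4.11×10⁻⁶ C)(7.72×10⁻⁶ C)(1/0.589 − 1/0.791) = 0.124 J.
v = √(2·0.124/0.0364) = 2.61 m/s.

2.61 m/s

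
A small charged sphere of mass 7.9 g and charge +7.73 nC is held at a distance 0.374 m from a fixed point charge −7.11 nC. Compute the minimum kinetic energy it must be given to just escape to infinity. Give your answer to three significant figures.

1.32×10⁻⁶ J

To just escape, total mechanical energy must reach zero at infinity: ½mv²_min + U = 0, so ½mv²_min = −U = |kQq|/r.
|U| = |kQq|/r = (8.99×10⁹ N·m²/C²)(7.11×10⁻⁹)(7.73×10⁻⁹)/(0.374) = 1.32×10⁻⁶ J.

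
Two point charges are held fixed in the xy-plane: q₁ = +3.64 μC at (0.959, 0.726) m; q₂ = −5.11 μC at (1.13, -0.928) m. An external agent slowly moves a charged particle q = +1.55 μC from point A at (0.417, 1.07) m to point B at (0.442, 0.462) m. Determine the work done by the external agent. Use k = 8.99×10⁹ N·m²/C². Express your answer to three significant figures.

-3.98×10⁻³ J

For quasistatic motion the external work equals the change in potential energy: W_ext = qΔV = q(V_B − V_A).
At A: distances to the source charges are 0.642 m, 2.12 m; V_A = Σ kqᵢ/rᵢ = 2.93×10⁴ V.
At B: distances to the source charges are 0.581 m, 1.55 m; V_B = Σ kqᵢ/rᵢ = 2.68×10⁴ V.
ΔV = V_B − V_A = -2570 V.
W_ext = qΔV = (1.55×10⁻⁶ C)(-2570 V) = -3.98×10⁻³ J.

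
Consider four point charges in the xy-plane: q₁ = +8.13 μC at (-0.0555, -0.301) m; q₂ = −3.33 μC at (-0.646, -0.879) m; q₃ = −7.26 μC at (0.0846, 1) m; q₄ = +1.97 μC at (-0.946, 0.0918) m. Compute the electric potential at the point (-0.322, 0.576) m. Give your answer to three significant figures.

-2.90×10⁴ V

The total potential is the scalar sum of each charge's contribution, V = Σ kqᵢ/rᵢ.
Distances from the field point to each charge: r₁ = 0.917 m, r₂ = 1.49 m, r₃ = 0.587 m, r₄ = 0.790 m.
V = k[(8.13×10⁻⁶)/(0.917) + (-3.33×10⁻⁶)/(1.49) + (-7.26×10⁻⁶)/(0.587) + (1.97×10⁻⁶)/(0.790)] = -2.90×10⁴ V.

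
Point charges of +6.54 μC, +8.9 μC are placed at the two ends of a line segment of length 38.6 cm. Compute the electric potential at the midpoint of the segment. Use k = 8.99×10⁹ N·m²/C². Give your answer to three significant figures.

7.19×10⁵ V

Electric potential is a scalar, so the contributions from each charge add algebraically: V = Σ kqᵢ/rᵢ.
Each charge is 0.193 m from the midpoint.
V = k[(6.54×10⁻⁶)/(0.193) + (8.90×10⁻⁶)/(0.193)] = 7.19×10⁵ V.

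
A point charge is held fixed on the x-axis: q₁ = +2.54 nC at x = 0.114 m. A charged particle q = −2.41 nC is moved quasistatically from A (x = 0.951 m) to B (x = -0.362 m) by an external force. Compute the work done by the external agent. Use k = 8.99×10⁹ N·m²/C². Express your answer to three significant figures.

For quasistatic motion the external work equals the change in potential energy: W_ext = qΔV = q(V_B − V_A).
At A: distance to the source charge is 0.837 m; V_A = kq₁/r = 27.3 V.
At B: distance to the source charge is 0.476 m; V_B = kq₁/r = 48.0 V.
ΔV = V_B − V_A = 20.7 V.
W_ext = qΔV = (-2.41×10⁻⁹ C)(20.7 V) = -4.99×10⁻⁸ J.

-4.99×10⁻⁸ J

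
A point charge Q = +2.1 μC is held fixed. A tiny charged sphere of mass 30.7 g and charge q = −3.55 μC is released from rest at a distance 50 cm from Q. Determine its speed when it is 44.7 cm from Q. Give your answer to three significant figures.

Only the electrostatic force acts, so mechanical energy is conserved: ½mv² = U₁ − U₂ = kQq(1/r₁ − 1/r₂).
U₁ − U₂ = (8.99×10⁹ N·m²/C²)(2.10×10⁻⁶ C)(-3.55×10⁻⁶ C)(1/0.500 − 1/0.447) = 0.0159 J.
v = √(2·0.0159/0.0307) = 1.02 m/s.

1.02 m/s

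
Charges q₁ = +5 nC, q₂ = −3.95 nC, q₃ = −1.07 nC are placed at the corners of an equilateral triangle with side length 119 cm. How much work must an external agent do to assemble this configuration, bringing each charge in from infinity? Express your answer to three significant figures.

The work to assemble the configuration equals its total potential energy, U = Σ kqᵢqⱼ/rᵢⱼ over all pairs.
All three pair separations equal the side length, 1.19 m.
U = (-1.49×10⁻⁷) + (-4.04×10⁻⁸) + (3.19×10⁻⁸) = -1.58×10⁻⁷ J.

-1.58×10⁻⁷ J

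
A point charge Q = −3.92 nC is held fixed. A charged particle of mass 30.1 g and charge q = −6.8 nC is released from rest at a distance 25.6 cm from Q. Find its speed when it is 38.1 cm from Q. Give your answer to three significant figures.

Only the electrostatic force acts, so mechanical energy is conserved: ½mv² = U₁ − U₂ = kQq(1/r₁ − 1/r₂).
U₁ − U₂ = (8.99×10⁹ N·m²/C²)(-3.92×10⁻⁹ C)(-6.80×10⁻⁹ C)(1/0.256 − 1/0.381) = 3.07×10⁻⁷ J.
v = √(2·3.07×10⁻⁷/0.0301) = 4.52×10⁻³ m/s.

4.52×10⁻³ m/s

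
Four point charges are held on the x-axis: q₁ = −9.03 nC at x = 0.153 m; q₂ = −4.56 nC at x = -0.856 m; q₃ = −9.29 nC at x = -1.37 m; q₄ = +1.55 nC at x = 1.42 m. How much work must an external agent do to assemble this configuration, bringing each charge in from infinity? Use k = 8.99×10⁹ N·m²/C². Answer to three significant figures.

The work to assemble the configuration equals its total potential energy, U = Σ kqᵢqⱼ/rᵢⱼ over all pairs.
Pair separations: r₁₂ = 1.01 m, r₁₃ = 1.52 m, r₁₄ = 1.27 m, r₂₃ = 0.514 m, r₂₄ = 2.28 m, r₃₄ = 2.79 m.
Summing all 6 pair terms gives U = 1.43×10⁻⁶ J.

1.43×10⁻⁶ J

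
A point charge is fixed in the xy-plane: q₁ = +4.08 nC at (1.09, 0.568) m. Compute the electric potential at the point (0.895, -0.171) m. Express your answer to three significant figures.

Electric potential is a scalar, so the contributions from each charge add algebraically: V = Σ kqᵢ/rᵢ.
Distances from the field point to each charge: r₁ = 0.764 m.
V = k[(4.08×10⁻⁹)/(0.764)] = 48.0 V.

48.0 V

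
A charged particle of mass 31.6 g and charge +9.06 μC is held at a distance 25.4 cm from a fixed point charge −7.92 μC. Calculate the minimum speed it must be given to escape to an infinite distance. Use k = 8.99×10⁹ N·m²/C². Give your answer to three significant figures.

To just escape, total mechanical energy must reach zero at infinity: ½mv²_min + U = 0, so ½mv²_min = −U = |kQq|/r.
|U| = |kQq|/r = (8.99×10⁹ N·m²/C²)(7.92×10⁻⁶)(9.06×10⁻⁶)/(0.254) = 2.54 J.
v_min = √(2|U|/m) = √(2·2.54/0.0316) = 12.7 m/s.

12.7 m/s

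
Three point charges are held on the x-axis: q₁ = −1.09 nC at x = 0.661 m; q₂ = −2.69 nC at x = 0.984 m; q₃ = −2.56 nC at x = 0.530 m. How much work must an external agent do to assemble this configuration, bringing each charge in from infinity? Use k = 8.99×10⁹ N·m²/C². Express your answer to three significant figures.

The work to assemble the configuration equals its total potential energy, U = Σ kqᵢqⱼ/rᵢⱼ over all pairs.
Pair separations: r₁₂ = 0.323 m, r₁₃ = 0.131 m, r₂₃ = 0.454 m.
U = (8.16×10⁻⁸) + (1.91×10⁻⁷) + (1.36×10⁻⁷) = 4.09×10⁻⁷ J.

4.09×10⁻⁷ J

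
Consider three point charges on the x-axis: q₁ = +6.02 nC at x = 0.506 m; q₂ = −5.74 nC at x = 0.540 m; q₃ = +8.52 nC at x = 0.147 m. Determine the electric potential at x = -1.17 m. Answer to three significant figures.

60.3 V

The total potential is the scalar sum of each charge's contribution, V = Σ kqᵢ/rᵢ.
Distances from the field point to each charge: r₁ = 1.68 m, r₂ = 1.71 m, r₃ = 1.32 m.
V = k[(6.02×10⁻⁹)/(1.68) + (-5.74×10⁻⁹)/(1.71) + (8.52×10⁻⁹)/(1.32)] = 60.3 V.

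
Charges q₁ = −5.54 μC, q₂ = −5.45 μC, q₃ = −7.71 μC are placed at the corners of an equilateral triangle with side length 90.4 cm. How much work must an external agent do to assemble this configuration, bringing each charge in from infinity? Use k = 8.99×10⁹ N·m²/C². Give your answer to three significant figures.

The work to assemble the configuration equals its total potential energy, U = Σ kqᵢqⱼ/rᵢⱼ over all pairs.
All three pair separations equal the side length, 0.904 m.
U = (0.300) + (0.425) + (0.418) = 1.14 J.

1.14 J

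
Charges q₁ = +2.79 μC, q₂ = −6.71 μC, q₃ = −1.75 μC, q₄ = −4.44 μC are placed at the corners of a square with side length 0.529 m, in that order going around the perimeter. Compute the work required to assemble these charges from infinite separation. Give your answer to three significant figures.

The work to assemble the configuration equals its total potential energy, U = Σ kqᵢqⱼ/rᵢⱼ over all pairs.
The four side pairs have separation 0.529 m and the two diagonal pairs 0.748 m.
Summing all 6 pair terms gives U = 0.102 J.

0.102 J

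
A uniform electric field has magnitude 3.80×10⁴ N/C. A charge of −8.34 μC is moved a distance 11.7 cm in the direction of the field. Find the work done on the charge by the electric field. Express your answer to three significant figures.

The potential change for a displacement 11.7 cm in the direction of the field is ΔV = −Ed = -4450 V.
W_field = −qΔV = -0.0371 J.

-0.0371 J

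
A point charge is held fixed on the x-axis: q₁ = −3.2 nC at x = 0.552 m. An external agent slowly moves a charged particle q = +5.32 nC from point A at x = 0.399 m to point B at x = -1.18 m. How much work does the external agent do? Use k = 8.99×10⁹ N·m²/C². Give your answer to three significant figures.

9.12×10⁻⁷ J

For quasistatic motion the external work equals the change in potential energy: W_ext = qΔV = q(V_B − V_A).
At A: distance to the source charge is 0.153 m; V_A = kq₁/r = -188 V.
At B: distance to the source charge is 1.73 m; V_B = kq₁/r = -16.6 V.
ΔV = V_B − V_A = 171 V.
W_ext = qΔV = (5.32×10⁻⁹ C)(171 V) = 9.12×10⁻⁷ J.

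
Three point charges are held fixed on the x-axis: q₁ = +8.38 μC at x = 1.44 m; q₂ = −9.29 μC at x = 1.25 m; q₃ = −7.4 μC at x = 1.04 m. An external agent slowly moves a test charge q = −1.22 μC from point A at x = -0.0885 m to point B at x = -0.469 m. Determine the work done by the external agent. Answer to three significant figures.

-0.0230 J

For quasistatic motion the external work equals the change in potential energy: W_ext = qΔV = q(V_B − V_A).
At A: distances to the source charges are 1.53 m, 1.34 m, 1.13 m; V_A = Σ kqᵢ/rᵢ = -7.21×10⁴ V.
At B: distances to the source charges are 1.91 m, 1.72 m, 1.51 m; V_B = Σ kqᵢ/rᵢ = -5.32×10⁴ V.
ΔV = V_B − V_A = 1.89×10⁴ V.
W_ext = qΔV = (-1.22×10⁻⁶ C)(1.89×10⁴ V) = -0.0230 J.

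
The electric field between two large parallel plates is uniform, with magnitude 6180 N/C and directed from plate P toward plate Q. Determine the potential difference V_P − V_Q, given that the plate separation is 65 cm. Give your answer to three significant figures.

4020 V

In a uniform field, potential decreases in the direction of E: ΔV = −E·d for a displacement d parallel to E.
Going from Q to P is a displacement of 65 cm opposite to the field, so V_P − V_Q = +Ed = 4020 V.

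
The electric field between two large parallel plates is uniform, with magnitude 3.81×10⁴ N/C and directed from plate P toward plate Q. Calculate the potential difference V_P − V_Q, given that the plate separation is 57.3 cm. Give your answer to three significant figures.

2.18×10⁴ V

In a uniform field, potential decreases in the direction of E: ΔV = −E·d for a displacement d parallel to E.
Going from Q to P is a displacement of 57.3 cm opposite to the field, so V_P − V_Q = +Ed = 2.18×10⁴ V.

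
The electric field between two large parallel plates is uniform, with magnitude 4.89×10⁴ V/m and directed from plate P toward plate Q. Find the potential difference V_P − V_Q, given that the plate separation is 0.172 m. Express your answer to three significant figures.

8410 V

In a uniform field, potential decreases in the direction of E: ΔV = −E·d for a displacement d parallel to E.
Going from Q to P is a displacement of 0.172 m opposite to the field, so V_P − V_Q = +Ed = 8410 V.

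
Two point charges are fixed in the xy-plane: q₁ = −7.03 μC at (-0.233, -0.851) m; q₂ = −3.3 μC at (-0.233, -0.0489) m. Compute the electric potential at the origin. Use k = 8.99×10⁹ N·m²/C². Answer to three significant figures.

-1.96×10⁵ V

Electric potential is a scalar, so the contributions from each charge add algebraically: V = Σ kqᵢ/rᵢ.
Distances from the field point to each charge: r₁ = 0.882 m, r₂ = 0.238 m.
V = k[(-7.03×10⁻⁶)/(0.882) + (-3.30×10⁻⁶)/(0.238)] = -1.96×10⁵ V.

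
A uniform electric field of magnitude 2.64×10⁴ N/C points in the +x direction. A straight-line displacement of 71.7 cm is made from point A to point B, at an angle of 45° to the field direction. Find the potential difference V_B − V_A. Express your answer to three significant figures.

Only the component of displacement along E changes the potential: ΔV = −E·d·cosθ.
ΔV = −(2.64×10⁴ V/m)(0.717 m)cos45° = -1.34×10⁴ V.

-1.34×10⁴ V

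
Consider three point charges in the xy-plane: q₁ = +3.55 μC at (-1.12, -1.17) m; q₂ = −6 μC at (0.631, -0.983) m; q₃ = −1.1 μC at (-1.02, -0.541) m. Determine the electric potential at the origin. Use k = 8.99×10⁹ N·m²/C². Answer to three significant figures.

Electric potential is a scalar, so the contributions from each charge add algebraically: V = Σ kqᵢ/rᵢ.
Distances from the field point to each charge: r₁ = 1.62 m, r₂ = 1.17 m, r₃ = 1.15 m.
V = k[(3.55×10⁻⁶)/(1.62) + (-6.00×10⁻⁶)/(1.17) + (-1.10×10⁻⁶)/(1.15)] = -3.50×10⁴ V.

-3.50×10⁴ V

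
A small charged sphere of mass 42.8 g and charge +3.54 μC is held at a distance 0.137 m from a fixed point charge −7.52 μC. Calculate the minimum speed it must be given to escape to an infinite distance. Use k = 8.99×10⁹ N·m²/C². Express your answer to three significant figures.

9.03 m/s

To just escape, total mechanical energy must reach zero at infinity: ½mv²_min + U = 0, so ½mv²_min = −U = |kQq|/r.
|U| = |kQq|/r = (8.99×10⁹ N·m²/C²)(7.52×10⁻⁶)(3.54×10⁻⁶)/(0.137) = 1.75 J.
v_min = √(2|U|/m) = √(2·1.75/0.0428) = 9.03 m/s.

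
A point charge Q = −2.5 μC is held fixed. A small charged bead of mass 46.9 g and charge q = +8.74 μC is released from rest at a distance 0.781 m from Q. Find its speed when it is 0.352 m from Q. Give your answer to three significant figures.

3.62 m/s

Only the electrostatic force acts, so mechanical energy is conserved: ½mv² = U₁ − U₂ = kQq(1/r₁ − 1/r₂).
U₁ − U₂ = (8.99×10⁹ N·m²/C²)(-2.50×10⁻⁶ C)(8.74×10⁻⁶ C)(1/0.781 − 1/0.352) = 0.307 J.
v = √(2·0.307/0.0469) = 3.62 m/s.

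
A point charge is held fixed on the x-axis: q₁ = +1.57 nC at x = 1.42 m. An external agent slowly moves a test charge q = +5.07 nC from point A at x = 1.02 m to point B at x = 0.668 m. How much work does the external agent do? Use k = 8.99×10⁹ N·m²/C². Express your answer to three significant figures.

For quasistatic motion the external work equals the change in potential energy: W_ext = qΔV = q(V_B − V_A).
At A: distance to the source charge is 0.400 m; V_A = kq₁/r = 35.3 V.
At B: distance to the source charge is 0.752 m; V_B = kq₁/r = 18.8 V.
ΔV = V_B − V_A = -16.5 V.
W_ext = qΔV = (5.07×10⁻⁹ C)(-16.5 V) = -8.37×10⁻⁸ J.

-8.37×10⁻⁸ J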